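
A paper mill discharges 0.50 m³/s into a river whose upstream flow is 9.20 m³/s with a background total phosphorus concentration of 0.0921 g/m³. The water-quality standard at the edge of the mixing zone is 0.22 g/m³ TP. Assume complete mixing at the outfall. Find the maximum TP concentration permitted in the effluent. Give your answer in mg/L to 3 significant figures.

2.57 mg/L

Mass balance: 0.22·9.7 = 0.5·Cₑ + 9.2·0.0921.
Cₑ = (2.134 − 0.8473) / 0.5 = 2.573 mg/L.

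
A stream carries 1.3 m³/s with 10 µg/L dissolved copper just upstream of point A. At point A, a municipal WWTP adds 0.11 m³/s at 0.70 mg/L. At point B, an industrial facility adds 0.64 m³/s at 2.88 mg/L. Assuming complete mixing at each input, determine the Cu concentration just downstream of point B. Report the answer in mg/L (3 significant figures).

10 µg/L = 0.01 mg/L.
After input A: C = (1.3·0.01 + 0.11·0.7) / 1.41 = 0.06383 mg/L.
After input B: C = (1.41·0.06383 + 0.64·2.88) / 2.05 = 0.943 mg/L.

0.943 mg/L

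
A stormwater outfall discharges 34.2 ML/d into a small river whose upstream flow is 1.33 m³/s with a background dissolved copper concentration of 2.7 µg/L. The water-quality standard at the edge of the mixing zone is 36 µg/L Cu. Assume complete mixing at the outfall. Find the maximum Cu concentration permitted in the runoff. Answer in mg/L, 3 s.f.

0.148 mg/L

34.2 ML/d = 0.3958 m³/s.
2.7 µg/L = 0.0027 mg/L.
36 µg/L = 0.036 mg/L.
Mass balance: 0.036·1.726 = 0.3958·Cₑ + 1.33·0.0027.
Cₑ = (0.06213 − 0.003591) / 0.3958 = 0.1479 mg/L.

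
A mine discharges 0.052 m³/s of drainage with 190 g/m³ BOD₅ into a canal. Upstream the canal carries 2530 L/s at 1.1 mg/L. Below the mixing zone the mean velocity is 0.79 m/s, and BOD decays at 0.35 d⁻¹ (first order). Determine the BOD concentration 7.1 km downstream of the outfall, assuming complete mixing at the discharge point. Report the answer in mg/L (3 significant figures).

4.73 mg/L

2530 L/s = 2.53 m³/s.
After complete mixing, C₀ = (0.052·190 + 2.53·1.1) / 2.582 = 4.904 mg/L.
Travel time t = 7100 m / 0.79 m/s = 8987 s = 0.104 d.
C = 4.904·exp(−0.35·0.104) = 4.904·0.9642 = 4.729 mg/L.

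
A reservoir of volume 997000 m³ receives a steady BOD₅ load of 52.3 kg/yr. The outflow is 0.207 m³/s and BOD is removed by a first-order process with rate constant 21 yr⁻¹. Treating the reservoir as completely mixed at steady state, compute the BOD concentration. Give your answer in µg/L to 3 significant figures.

Outflow Q = 0.207 m³/s × 3.156e+07 s/yr = 6.532e+06 m³/yr.
Steady-state CSTR mass balance: W = Q·C + k·V·C, so C = W/(Q + kV).
Q + kV = 6.532e+06 + 21·997000 = 2.747e+07 m³/yr.
C = 52.3/2.747e+07 = 1.904e-06 kg/m³ = 0.001904 mg/L = 1.904 µg/L.

1.90 µg/L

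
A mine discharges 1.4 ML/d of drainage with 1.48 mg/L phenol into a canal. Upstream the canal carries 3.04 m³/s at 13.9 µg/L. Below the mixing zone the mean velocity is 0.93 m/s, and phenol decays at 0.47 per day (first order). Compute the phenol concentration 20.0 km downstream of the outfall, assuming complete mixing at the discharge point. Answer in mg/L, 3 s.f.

1.4 ML/d = 0.0162 m³/s.
13.9 µg/L = 0.0139 mg/L.
After complete mixing, C₀ = (0.0162·1.48 + 3.04·0.0139) / 3.056 = 0.02167 mg/L.
Travel time t = 2e+04 m / 0.93 m/s = 2.151e+04 s = 0.2489 d.
C = 0.02167·exp(−0.47·0.2489) = 0.02167·0.8896 = 0.01928 mg/L.

0.0193 mg/L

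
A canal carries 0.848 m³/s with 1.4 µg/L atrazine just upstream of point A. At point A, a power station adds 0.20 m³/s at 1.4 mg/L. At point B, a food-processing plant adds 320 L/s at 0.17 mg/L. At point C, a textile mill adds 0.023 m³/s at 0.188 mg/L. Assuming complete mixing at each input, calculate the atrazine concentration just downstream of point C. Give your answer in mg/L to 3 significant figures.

0.244 mg/L

1.4 µg/L = 0.0014 mg/L.
After input A: C = (0.848·0.0014 + 0.2·1.4) / 1.048 = 0.2683 mg/L.
320 L/s = 0.32 m³/s.
After input B: C = (1.048·0.2683 + 0.32·0.17) / 1.368 = 0.2453 mg/L.
After input C: C = (1.368·0.2453 + 0.023·0.188) / 1.391 = 0.2444 mg/L.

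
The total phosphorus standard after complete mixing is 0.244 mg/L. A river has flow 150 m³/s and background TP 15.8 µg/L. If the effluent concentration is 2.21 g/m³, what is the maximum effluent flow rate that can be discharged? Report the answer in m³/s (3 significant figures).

17.4 m³/s

15.8 µg/L = 0.0158 mg/L.
Mass balance at complete mixing: C_std·(Q_w + Q_r) = Q_w·C_e + Q_r·C_b.
Rearranging, Q_w = Q_r·(C_std − C_b)/(C_e − C_std) = 150·(0.244 − 0.0158) / (2.21 − 0.244) = 17.41 m³/s.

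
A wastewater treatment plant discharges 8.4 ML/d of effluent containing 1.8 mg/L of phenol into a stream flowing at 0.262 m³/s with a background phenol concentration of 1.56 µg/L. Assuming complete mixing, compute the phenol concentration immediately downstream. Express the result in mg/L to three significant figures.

8.4 ML/d = 0.09722 m³/s.
1.56 µg/L = 0.00156 mg/L.
Conservation of mass across the mixing zone: C = (0.09722·1.8 + 0.262·0.00156) / (0.09722 + 0.262) = 0.1754/0.3592 = 0.4883 mg/L.

0.488 mg/L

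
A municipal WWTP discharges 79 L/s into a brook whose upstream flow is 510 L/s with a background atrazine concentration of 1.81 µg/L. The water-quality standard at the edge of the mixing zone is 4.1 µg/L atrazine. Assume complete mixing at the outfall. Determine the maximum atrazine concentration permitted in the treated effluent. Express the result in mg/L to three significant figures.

0.0189 mg/L

79 L/s = 0.079 m³/s.
510 L/s = 0.51 m³/s.
1.81 µg/L = 0.00181 mg/L.
4.1 µg/L = 0.0041 mg/L.
Mass balance: 0.0041·0.589 = 0.079·Cₑ + 0.51·0.00181.
Cₑ = (0.002415 − 0.0009231) / 0.079 = 0.01888 mg/L.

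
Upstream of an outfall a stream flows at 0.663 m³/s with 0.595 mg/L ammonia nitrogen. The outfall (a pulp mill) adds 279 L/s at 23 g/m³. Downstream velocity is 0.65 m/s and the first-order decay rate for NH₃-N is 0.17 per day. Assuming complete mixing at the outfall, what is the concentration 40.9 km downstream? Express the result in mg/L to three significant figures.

279 L/s = 0.279 m³/s.
After complete mixing, C₀ = (0.279·23 + 0.663·0.595) / 0.942 = 7.231 mg/L.
Travel time t = 4.09e+04 m / 0.65 m/s = 6.292e+04 s = 0.7283 d.
C = 7.231·exp(−0.17·0.7283) = 7.231·0.8836 = 6.389 mg/L.

6.39 mg/L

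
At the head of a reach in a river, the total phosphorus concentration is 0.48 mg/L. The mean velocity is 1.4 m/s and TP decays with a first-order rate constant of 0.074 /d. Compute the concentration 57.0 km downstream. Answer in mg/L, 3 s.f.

0.464 mg/L

Travel time t = 57.0 km / 1.4 m/s = 5.7e+04/1.4 = 4.071e+04 s = 0.4712 d.
First-order decay: C = 0.48·exp(−0.074·0.4712) = 0.48·0.9657 = 0.4636 mg/L.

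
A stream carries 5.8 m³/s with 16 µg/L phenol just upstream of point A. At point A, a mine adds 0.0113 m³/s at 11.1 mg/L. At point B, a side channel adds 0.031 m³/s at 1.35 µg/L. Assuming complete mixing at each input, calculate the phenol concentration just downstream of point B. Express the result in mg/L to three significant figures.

0.0374 mg/L

16 µg/L = 0.016 mg/L.
After input A: C = (5.8·0.016 + 0.0113·11.1) / 5.811 = 0.03755 mg/L.
1.35 µg/L = 0.00135 mg/L.
After input B: C = (5.811·0.03755 + 0.031·0.00135) / 5.842 = 0.03736 mg/L.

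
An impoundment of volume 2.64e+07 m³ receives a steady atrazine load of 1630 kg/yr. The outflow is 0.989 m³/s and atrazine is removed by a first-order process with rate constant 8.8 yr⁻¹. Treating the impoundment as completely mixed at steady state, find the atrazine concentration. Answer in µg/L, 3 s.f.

Outflow Q = 0.989 m³/s × 3.156e+07 s/yr = 3.121e+07 m³/yr.
Steady-state CSTR mass balance: W = Q·C + k·V·C, so C = W/(Q + kV).
Q + kV = 3.121e+07 + 8.8·2.64e+07 = 2.635e+08 m³/yr.
C = 1630/2.635e+08 = 6.185e-06 kg/m³ = 0.006185 mg/L = 6.185 µg/L.

6.19 µg/L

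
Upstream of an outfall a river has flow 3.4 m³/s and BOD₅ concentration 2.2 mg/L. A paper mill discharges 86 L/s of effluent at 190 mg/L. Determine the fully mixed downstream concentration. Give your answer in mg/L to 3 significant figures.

86 L/s = 0.086 m³/s.
Conservation of mass across the mixing zone: C = (0.086·190 + 3.4·2.2) / (0.086 + 3.4) = 23.82/3.486 = 6.833 mg/L.

6.83 mg/L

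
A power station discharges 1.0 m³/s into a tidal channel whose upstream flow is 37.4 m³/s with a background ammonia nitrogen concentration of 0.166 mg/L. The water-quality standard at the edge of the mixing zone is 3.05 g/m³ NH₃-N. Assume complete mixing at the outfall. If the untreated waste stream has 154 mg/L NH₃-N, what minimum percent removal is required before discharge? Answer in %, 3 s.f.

28.0 %

Mass balance: 3.05·38.4 = 1·Cₑ + 37.4·0.166.
Cₑ = (117.1 − 6.208) / 1 = 110.9 mg/L.
Required removal = 1 − 110.9/154 = 27.98 %.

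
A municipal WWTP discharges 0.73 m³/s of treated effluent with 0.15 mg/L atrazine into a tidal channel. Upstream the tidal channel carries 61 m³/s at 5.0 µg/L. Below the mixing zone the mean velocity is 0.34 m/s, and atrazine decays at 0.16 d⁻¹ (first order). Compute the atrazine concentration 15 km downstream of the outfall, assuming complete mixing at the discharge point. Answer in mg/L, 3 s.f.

5.0 µg/L = 0.005 mg/L.
After complete mixing, C₀ = (0.73·0.15 + 61·0.005) / 61.73 = 0.006715 mg/L.
Travel time t = 1.5e+04 m / 0.34 m/s = 4.412e+04 s = 0.5106 d.
C = 0.006715·exp(−0.16·0.5106) = 0.006715·0.9215 = 0.006188 mg/L.

0.00619 mg/L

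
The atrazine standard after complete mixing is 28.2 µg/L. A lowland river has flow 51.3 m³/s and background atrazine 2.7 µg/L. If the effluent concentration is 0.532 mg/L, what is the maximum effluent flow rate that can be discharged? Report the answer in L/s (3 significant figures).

2600 L/s

2.7 µg/L = 0.0027 mg/L.
28.2 µg/L = 0.0282 mg/L.
Mass balance at complete mixing: C_std·(Q_w + Q_r) = Q_w·C_e + Q_r·C_b.
Rearranging, Q_w = Q_r·(C_std − C_b)/(C_e − C_std) = 51.3·(0.0282 − 0.0027) / (0.532 − 0.0282) = 2.597 m³/s.
= 2597 L/s.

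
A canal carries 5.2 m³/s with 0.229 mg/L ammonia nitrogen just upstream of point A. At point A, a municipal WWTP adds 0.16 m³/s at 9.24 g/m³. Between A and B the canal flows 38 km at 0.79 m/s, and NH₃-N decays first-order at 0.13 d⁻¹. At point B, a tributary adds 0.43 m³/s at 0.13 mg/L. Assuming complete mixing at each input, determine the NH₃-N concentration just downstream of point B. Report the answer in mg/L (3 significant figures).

After input A: C = (5.2·0.229 + 0.16·9.24) / 5.36 = 0.498 mg/L.
Over the 38 km reach to input B (t = 4.81e+04 s = 0.5567 d), decay gives C = 0.498·exp(−0.13·0.5567) = 0.4632 mg/L.
After input B: C = (5.36·0.4632 + 0.43·0.13) / 5.79 = 0.4385 mg/L.

0.438 mg/L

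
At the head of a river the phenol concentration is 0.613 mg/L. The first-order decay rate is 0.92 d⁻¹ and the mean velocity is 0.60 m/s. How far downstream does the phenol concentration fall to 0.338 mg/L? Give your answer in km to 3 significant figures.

From C = C₀·e^(−kt), t = ln(C₀/C)/k = ln(0.613/0.338)/0.92 = 0.5953/0.92 = 0.6471 d.
Distance = v·t = 0.60 m/s × 5.591e+04 s = 3.354e+04 m = 33.54 km.

33.5 km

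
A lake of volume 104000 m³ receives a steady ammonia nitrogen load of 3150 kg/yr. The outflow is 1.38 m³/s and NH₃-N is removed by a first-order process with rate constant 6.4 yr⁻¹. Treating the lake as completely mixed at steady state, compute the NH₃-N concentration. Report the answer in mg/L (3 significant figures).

0.0712 mg/L

Outflow Q = 1.38 m³/s × 3.156e+07 s/yr = 4.355e+07 m³/yr.
Steady-state CSTR mass balance: W = Q·C + k·V·C, so C = W/(Q + kV).
Q + kV = 4.355e+07 + 6.4·104000 = 4.422e+07 m³/yr.
C = 3150/4.422e+07 = 7.124e-05 kg/m³ = 0.07124 mg/L.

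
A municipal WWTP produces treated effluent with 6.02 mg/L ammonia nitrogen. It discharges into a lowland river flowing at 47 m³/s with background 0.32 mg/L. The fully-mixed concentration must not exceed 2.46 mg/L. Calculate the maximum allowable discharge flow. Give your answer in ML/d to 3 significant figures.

2440 ML/d

Mass balance at complete mixing: C_std·(Q_w + Q_r) = Q_w·C_e + Q_r·C_b.
Rearranging, Q_w = Q_r·(C_std − C_b)/(C_e − C_std) = 47·(2.46 − 0.32) / (6.02 − 2.46) = 28.25 m³/s.
= 2441 ML/d.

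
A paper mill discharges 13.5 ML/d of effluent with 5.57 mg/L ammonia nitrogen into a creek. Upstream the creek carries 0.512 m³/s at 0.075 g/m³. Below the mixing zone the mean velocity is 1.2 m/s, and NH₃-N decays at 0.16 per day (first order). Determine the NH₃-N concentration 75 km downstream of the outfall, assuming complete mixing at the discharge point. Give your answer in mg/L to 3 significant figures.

13.5 ML/d = 0.1562 m³/s.
After complete mixing, C₀ = (0.1562·5.57 + 0.512·0.075) / 0.6683 = 1.36 mg/L.
Travel time t = 7.5e+04 m / 1.2 m/s = 6.25e+04 s = 0.7234 d.
C = 1.36·exp(−0.16·0.7234) = 1.36·0.8907 = 1.211 mg/L.

1.21 mg/L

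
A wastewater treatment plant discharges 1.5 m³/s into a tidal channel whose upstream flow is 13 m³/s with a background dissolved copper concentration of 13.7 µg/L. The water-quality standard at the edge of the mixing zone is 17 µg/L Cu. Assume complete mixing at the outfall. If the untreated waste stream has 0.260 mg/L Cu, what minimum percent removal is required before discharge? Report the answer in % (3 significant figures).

13.7 µg/L = 0.0137 mg/L.
17 µg/L = 0.017 mg/L.
Mass balance: 0.017·14.5 = 1.5·Cₑ + 13·0.0137.
Cₑ = (0.2465 − 0.1781) / 1.5 = 0.0456 mg/L.
Required removal = 1 − 0.0456/0.260 = 82.46 %.

82.5 %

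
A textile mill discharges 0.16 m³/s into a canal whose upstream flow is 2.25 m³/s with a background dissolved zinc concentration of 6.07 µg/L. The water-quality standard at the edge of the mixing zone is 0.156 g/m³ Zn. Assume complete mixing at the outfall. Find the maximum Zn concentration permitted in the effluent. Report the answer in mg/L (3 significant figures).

2.26 mg/L

6.07 µg/L = 0.00607 mg/L.
Mass balance: 0.156·2.41 = 0.16·Cₑ + 2.25·0.00607.
Cₑ = (0.376 − 0.01366) / 0.16 = 2.264 mg/L.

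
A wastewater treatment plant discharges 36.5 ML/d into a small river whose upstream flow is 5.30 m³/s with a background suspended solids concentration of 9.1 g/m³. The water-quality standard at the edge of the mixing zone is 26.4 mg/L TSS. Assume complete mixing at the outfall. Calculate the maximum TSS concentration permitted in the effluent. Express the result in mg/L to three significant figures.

243 mg/L

36.5 ML/d = 0.4225 m³/s.
Mass balance: 26.4·5.722 = 0.4225·Cₑ + 5.3·9.1.
Cₑ = (151.1 − 48.23) / 0.4225 = 243.4 mg/L.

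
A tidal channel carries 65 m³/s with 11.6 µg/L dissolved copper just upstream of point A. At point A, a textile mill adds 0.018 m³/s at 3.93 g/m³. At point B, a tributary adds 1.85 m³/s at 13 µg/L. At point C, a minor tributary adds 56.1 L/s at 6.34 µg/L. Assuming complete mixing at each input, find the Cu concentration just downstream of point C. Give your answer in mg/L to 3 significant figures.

0.0127 mg/L

11.6 µg/L = 0.0116 mg/L.
After input A: C = (65·0.0116 + 0.018·3.93) / 65.02 = 0.01268 mg/L.
13 µg/L = 0.013 mg/L.
After input B: C = (65.02·0.01268 + 1.85·0.013) / 66.87 = 0.01269 mg/L.
56.1 L/s = 0.0561 m³/s.
6.34 µg/L = 0.00634 mg/L.
After input C: C = (66.87·0.01269 + 0.0561·0.00634) / 66.92 = 0.01269 mg/L.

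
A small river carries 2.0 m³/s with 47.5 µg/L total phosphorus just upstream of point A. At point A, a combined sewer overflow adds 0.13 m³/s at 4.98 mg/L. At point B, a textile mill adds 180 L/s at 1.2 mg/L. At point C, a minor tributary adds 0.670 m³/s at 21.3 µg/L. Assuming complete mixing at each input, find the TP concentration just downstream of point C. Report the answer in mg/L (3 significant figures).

47.5 µg/L = 0.0475 mg/L.
After input A: C = (2·0.0475 + 0.13·4.98) / 2.13 = 0.3485 mg/L.
180 L/s = 0.18 m³/s.
After input B: C = (2.13·0.3485 + 0.18·1.2) / 2.31 = 0.4149 mg/L.
21.3 µg/L = 0.0213 mg/L.
After input C: C = (2.31·0.4149 + 0.67·0.0213) / 2.98 = 0.3264 mg/L.

0.326 mg/L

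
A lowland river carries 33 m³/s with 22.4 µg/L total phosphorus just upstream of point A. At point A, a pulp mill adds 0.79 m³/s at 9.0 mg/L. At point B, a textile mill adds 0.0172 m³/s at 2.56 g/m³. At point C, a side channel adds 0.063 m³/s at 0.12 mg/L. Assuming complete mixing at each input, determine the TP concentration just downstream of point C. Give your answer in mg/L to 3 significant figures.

0.233 mg/L

22.4 µg/L = 0.0224 mg/L.
After input A: C = (33·0.0224 + 0.79·9) / 33.79 = 0.2323 mg/L.
After input B: C = (33.79·0.2323 + 0.0172·2.56) / 33.81 = 0.2335 mg/L.
After input C: C = (33.81·0.2335 + 0.063·0.12) / 33.87 = 0.2333 mg/L.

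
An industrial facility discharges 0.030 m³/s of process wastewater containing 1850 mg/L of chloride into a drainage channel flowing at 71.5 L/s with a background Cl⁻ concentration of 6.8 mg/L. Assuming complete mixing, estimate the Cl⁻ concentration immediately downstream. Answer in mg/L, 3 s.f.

71.5 L/s = 0.0715 m³/s.
Flow-weighted mixing gives C = (0.03·1850 + 0.0715·6.8) / (0.03 + 0.0715) = 55.99/0.1015 = 551.6 mg/L.

552 mg/L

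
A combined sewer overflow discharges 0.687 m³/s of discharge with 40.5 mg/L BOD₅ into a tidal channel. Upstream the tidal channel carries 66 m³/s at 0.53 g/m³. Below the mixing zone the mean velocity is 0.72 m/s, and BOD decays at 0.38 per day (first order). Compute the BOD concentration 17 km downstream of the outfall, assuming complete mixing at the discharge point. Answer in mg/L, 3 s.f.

After complete mixing, C₀ = (0.687·40.5 + 66·0.53) / 66.69 = 0.9418 mg/L.
Travel time t = 1.7e+04 m / 0.72 m/s = 2.361e+04 s = 0.2733 d.
C = 0.9418·exp(−0.38·0.2733) = 0.9418·0.9014 = 0.8489 mg/L.

0.849 mg/L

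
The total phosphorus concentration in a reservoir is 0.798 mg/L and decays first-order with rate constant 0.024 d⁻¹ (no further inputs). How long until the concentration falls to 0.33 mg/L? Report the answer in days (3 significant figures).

t = ln(C₀/C)/k = ln(0.798/0.33)/0.024 = 0.883/0.024 = 36.79 d.

36.8 d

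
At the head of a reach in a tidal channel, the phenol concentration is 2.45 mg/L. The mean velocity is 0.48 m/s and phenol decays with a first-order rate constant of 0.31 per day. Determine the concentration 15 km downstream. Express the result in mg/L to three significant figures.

2.19 mg/L

Travel time t = 15 km / 0.48 m/s = 1.5e+04/0.48 = 3.125e+04 s = 0.3617 d.
First-order decay: C = 2.45·exp(−0.31·0.3617) = 2.45·0.8939 = 2.19 mg/L.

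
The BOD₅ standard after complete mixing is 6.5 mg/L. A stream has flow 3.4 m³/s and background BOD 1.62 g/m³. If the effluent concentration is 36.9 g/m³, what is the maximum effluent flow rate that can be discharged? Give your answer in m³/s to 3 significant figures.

0.546 m³/s

Mass balance at complete mixing: C_std·(Q_w + Q_r) = Q_w·C_e + Q_r·C_b.
Rearranging, Q_w = Q_r·(C_std − C_b)/(C_e − C_std) = 3.4·(6.5 − 1.62) / (36.9 − 6.5) = 0.5458 m³/s.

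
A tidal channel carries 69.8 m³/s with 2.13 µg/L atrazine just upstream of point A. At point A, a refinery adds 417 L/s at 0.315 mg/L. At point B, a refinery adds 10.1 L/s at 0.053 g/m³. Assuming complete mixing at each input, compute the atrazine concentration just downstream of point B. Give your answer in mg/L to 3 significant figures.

0.00400 mg/L

2.13 µg/L = 0.00213 mg/L.
417 L/s = 0.417 m³/s.
After input A: C = (69.8·0.00213 + 0.417·0.315) / 70.22 = 0.003988 mg/L.
10.1 L/s = 0.0101 m³/s.
After input B: C = (70.22·0.003988 + 0.0101·0.053) / 70.23 = 0.003995 mg/L.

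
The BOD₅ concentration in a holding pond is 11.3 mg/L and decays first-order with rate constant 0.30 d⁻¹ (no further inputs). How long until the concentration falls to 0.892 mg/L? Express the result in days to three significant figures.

8.46 d

t = ln(C₀/C)/k = ln(11.3/0.892)/0.30 = 2.539/0.30 = 8.464 d.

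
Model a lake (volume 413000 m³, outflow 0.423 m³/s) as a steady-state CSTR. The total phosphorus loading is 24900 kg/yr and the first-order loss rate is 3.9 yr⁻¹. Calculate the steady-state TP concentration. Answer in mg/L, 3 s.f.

Outflow Q = 0.423 m³/s × 3.156e+07 s/yr = 1.335e+07 m³/yr.
Steady-state CSTR mass balance: W = Q·C + k·V·C, so C = W/(Q + kV).
Q + kV = 1.335e+07 + 3.9·413000 = 1.496e+07 m³/yr.
C = 24900/1.496e+07 = 0.001664 kg/m³ = 1.664 mg/L.

1.66 mg/L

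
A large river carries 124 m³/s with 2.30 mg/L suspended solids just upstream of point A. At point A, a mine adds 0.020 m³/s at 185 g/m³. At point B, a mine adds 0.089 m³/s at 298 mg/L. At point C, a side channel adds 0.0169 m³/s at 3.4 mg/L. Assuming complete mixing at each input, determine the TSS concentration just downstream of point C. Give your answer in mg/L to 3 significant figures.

2.54 mg/L

After input A: C = (124·2.3 + 0.02·185) / 124 = 2.329 mg/L.
After input B: C = (124·2.329 + 0.089·298) / 124.1 = 2.541 mg/L.
After input C: C = (124.1·2.541 + 0.0169·3.4) / 124.1 = 2.542 mg/L.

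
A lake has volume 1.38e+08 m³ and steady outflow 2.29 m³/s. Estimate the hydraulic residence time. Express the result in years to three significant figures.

Q = 2.29 m³/s × 3.156e+07 s/yr = 7.227e+07 m³/yr.
Hydraulic residence time τ = V/Q = 1.38e+08/7.227e+07 = 1.91 yr.

1.91 yr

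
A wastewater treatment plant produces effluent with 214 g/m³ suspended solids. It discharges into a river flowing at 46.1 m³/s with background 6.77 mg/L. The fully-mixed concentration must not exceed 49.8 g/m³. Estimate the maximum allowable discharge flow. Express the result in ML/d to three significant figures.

Mass balance at complete mixing: C_std·(Q_w + Q_r) = Q_w·C_e + Q_r·C_b.
Rearranging, Q_w = Q_r·(C_std − C_b)/(C_e − C_std) = 46.1·(49.8 − 6.77) / (214 − 49.8) = 12.08 m³/s.
= 1044 ML/d.

1040 ML/d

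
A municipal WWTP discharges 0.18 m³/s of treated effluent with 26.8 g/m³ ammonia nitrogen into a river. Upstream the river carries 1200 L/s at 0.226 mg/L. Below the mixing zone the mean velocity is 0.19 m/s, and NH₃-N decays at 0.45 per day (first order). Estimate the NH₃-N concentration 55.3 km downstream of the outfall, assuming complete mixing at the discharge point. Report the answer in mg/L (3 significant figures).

0.811 mg/L

1200 L/s = 1.2 m³/s.
After complete mixing, C₀ = (0.18·26.8 + 1.2·0.226) / 1.38 = 3.692 mg/L.
Travel time t = 5.53e+04 m / 0.19 m/s = 2.911e+05 s = 3.369 d.
C = 3.692·exp(−0.45·3.369) = 3.692·0.2196 = 0.8108 mg/L.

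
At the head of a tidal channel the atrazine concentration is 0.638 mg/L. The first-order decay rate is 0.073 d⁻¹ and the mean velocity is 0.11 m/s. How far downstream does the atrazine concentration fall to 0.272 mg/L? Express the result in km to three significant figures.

From C = C₀·e^(−kt), t = ln(C₀/C)/k = ln(0.638/0.272)/0.073 = 0.8525/0.073 = 11.68 d.
Distance = v·t = 0.11 m/s × 1.009e+06 s = 1.11e+05 m = 111 km.

111 km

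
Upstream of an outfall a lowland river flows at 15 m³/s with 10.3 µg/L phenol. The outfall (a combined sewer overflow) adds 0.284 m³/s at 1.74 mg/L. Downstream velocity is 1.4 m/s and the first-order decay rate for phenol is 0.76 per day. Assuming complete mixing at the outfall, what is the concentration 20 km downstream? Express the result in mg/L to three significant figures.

10.3 µg/L = 0.0103 mg/L.
After complete mixing, C₀ = (0.284·1.74 + 15·0.0103) / 15.28 = 0.04244 mg/L.
Travel time t = 2e+04 m / 1.4 m/s = 1.429e+04 s = 0.1653 d.
C = 0.04244·exp(−0.76·0.1653) = 0.04244·0.8819 = 0.03743 mg/L.

0.0374 mg/L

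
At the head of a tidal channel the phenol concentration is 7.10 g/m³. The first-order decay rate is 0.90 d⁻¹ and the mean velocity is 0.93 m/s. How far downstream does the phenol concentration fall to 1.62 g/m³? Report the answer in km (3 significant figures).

132 km

From C = C₀·e^(−kt), t = ln(C₀/C)/k = ln(7.10/1.62)/0.90 = 1.478/0.90 = 1.642 d.
Distance = v·t = 0.93 m/s × 1.419e+05 s = 1.319e+05 m = 131.9 km.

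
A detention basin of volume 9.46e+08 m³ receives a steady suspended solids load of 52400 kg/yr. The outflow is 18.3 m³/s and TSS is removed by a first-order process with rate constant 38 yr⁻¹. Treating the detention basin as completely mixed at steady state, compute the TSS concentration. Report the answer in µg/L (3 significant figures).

Outflow Q = 18.3 m³/s × 3.156e+07 s/yr = 5.775e+08 m³/yr.
Steady-state CSTR mass balance: W = Q·C + k·V·C, so C = W/(Q + kV).
Q + kV = 5.775e+08 + 38·9.46e+08 = 3.653e+10 m³/yr.
C = 52400/3.653e+10 = 1.435e-06 kg/m³ = 0.001435 mg/L = 1.435 µg/L.

1.43 µg/L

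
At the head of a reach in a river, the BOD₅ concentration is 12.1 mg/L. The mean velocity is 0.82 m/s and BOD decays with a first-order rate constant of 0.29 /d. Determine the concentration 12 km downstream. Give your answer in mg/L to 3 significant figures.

11.5 mg/L

Travel time t = 12 km / 0.82 m/s = 1.2e+04/0.82 = 1.463e+04 s = 0.1694 d.
First-order decay: C = 12.1·exp(−0.29·0.1694) = 12.1·0.9521 = 11.52 mg/L.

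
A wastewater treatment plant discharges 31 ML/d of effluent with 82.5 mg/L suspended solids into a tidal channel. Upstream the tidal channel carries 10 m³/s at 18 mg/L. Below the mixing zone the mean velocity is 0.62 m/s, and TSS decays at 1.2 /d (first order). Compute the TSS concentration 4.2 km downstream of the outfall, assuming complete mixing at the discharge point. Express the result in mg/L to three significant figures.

31 ML/d = 0.3588 m³/s.
After complete mixing, C₀ = (0.3588·82.5 + 10·18) / 10.36 = 20.23 mg/L.
Travel time t = 4200 m / 0.62 m/s = 6774 s = 0.07841 d.
C = 20.23·exp(−1.2·0.07841) = 20.23·0.9102 = 18.42 mg/L.

18.4 mg/L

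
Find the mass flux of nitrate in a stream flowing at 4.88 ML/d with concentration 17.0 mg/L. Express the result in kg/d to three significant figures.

83.0 kg/d

4.88 ML/d = 0.05648 m³/s.
Mass flux = Q·C = 0.05648 m³/s × 17 g/m³ = 0.9602 g/s.
= 0.9602 g/s × 86.4 = 82.96 kg/d.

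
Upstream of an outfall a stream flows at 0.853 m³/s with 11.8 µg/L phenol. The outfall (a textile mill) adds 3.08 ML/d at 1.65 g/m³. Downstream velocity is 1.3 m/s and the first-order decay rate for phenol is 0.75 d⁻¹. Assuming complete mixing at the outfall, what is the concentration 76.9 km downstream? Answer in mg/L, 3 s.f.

0.0464 mg/L

3.08 ML/d = 0.03565 m³/s.
11.8 µg/L = 0.0118 mg/L.
After complete mixing, C₀ = (0.03565·1.65 + 0.853·0.0118) / 0.8886 = 0.07752 mg/L.
Travel time t = 7.69e+04 m / 1.3 m/s = 5.915e+04 s = 0.6847 d.
C = 0.07752·exp(−0.75·0.6847) = 0.07752·0.5984 = 0.04639 mg/L.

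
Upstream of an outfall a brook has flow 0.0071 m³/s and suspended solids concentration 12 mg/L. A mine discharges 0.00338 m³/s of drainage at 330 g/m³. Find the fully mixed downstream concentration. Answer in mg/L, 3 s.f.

Conservation of mass across the mixing zone: C = (0.00338·330 + 0.0071·12) / (0.00338 + 0.0071) = 1.201/0.01048 = 114.6 mg/L.

115 mg/L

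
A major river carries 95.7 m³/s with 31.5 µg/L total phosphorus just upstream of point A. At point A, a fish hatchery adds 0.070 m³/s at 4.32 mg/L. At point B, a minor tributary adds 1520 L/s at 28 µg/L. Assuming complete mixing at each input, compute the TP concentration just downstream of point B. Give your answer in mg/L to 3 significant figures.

0.0345 mg/L

31.5 µg/L = 0.0315 mg/L.
After input A: C = (95.7·0.0315 + 0.07·4.32) / 95.77 = 0.03463 mg/L.
1520 L/s = 1.52 m³/s.
28 µg/L = 0.028 mg/L.
After input B: C = (95.77·0.03463 + 1.52·0.028) / 97.29 = 0.03453 mg/L.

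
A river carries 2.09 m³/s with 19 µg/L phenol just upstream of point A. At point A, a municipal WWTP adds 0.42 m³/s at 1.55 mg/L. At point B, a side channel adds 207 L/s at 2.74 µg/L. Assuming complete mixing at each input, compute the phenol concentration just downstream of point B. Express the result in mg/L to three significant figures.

0.254 mg/L

19 µg/L = 0.019 mg/L.
After input A: C = (2.09·0.019 + 0.42·1.55) / 2.51 = 0.2752 mg/L.
207 L/s = 0.207 m³/s.
2.74 µg/L = 0.00274 mg/L.
After input B: C = (2.51·0.2752 + 0.207·0.00274) / 2.717 = 0.2544 mg/L.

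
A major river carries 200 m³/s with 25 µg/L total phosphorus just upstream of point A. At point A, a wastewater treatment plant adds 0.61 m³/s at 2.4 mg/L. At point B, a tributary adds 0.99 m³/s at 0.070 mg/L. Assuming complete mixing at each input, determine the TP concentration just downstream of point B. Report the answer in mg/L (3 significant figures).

0.0324 mg/L

25 µg/L = 0.025 mg/L.
After input A: C = (200·0.025 + 0.61·2.4) / 200.6 = 0.03222 mg/L.
After input B: C = (200.6·0.03222 + 0.99·0.07) / 201.6 = 0.03241 mg/L.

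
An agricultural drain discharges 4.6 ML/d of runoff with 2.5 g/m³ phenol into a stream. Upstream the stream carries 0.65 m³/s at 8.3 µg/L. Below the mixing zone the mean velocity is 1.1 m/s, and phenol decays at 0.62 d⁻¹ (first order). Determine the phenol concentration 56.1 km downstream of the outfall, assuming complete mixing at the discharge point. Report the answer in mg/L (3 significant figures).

4.6 ML/d = 0.05324 m³/s.
8.3 µg/L = 0.0083 mg/L.
After complete mixing, C₀ = (0.05324·2.5 + 0.65·0.0083) / 0.7032 = 0.1969 mg/L.
Travel time t = 5.61e+04 m / 1.1 m/s = 5.1e+04 s = 0.5903 d.
C = 0.1969·exp(−0.62·0.5903) = 0.1969·0.6935 = 0.1366 mg/L.

0.137 mg/L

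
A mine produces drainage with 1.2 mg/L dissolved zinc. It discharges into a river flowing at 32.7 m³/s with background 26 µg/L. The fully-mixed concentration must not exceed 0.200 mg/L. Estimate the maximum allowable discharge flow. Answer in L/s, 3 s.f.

26 µg/L = 0.026 mg/L.
Mass balance at complete mixing: C_std·(Q_w + Q_r) = Q_w·C_e + Q_r·C_b.
Rearranging, Q_w = Q_r·(C_std − C_b)/(C_e − C_std) = 32.7·(0.2 − 0.026) / (1.2 − 0.2) = 5.69 m³/s.
= 5690 L/s.

5690 L/s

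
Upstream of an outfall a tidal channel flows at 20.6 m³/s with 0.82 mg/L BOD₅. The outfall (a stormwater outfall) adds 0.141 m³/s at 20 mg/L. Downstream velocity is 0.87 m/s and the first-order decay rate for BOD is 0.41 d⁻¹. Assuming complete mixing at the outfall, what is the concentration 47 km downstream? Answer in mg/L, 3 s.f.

0.735 mg/L

After complete mixing, C₀ = (0.141·20 + 20.6·0.82) / 20.74 = 0.9504 mg/L.
Travel time t = 4.7e+04 m / 0.87 m/s = 5.402e+04 s = 0.6253 d.
C = 0.9504·exp(−0.41·0.6253) = 0.9504·0.7739 = 0.7355 mg/L.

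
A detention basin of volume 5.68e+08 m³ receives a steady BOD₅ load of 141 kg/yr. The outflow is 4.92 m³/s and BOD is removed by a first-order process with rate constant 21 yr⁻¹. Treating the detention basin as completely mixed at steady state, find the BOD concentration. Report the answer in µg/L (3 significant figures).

Outflow Q = 4.92 m³/s × 3.156e+07 s/yr = 1.553e+08 m³/yr.
Steady-state CSTR mass balance: W = Q·C + k·V·C, so C = W/(Q + kV).
Q + kV = 1.553e+08 + 21·5.68e+08 = 1.208e+10 m³/yr.
C = 141/1.208e+10 = 1.167e-08 kg/m³ = 1.167e-05 mg/L = 0.01167 µg/L.

0.0117 µg/L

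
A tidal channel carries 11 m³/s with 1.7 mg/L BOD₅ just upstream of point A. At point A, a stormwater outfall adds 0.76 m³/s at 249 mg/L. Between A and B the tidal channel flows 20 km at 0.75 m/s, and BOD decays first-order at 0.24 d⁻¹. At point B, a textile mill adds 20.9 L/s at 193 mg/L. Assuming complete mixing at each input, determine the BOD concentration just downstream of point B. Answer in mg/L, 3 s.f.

After input A: C = (11·1.7 + 0.76·249) / 11.76 = 17.68 mg/L.
Over the 20 km reach to input B (t = 2.667e+04 s = 0.3086 d), decay gives C = 17.68·exp(−0.24·0.3086) = 16.42 mg/L.
20.9 L/s = 0.0209 m³/s.
After input B: C = (11.76·16.42 + 0.0209·193) / 11.78 = 16.73 mg/L.

16.7 mg/L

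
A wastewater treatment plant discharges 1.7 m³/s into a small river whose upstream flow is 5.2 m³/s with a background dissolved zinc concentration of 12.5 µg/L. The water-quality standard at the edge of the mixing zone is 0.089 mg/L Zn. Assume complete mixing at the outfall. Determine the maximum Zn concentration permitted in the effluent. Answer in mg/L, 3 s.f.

0.323 mg/L

12.5 µg/L = 0.0125 mg/L.
Mass balance: 0.089·6.9 = 1.7·Cₑ + 5.2·0.0125.
Cₑ = (0.6141 − 0.065) / 1.7 = 0.323 mg/L.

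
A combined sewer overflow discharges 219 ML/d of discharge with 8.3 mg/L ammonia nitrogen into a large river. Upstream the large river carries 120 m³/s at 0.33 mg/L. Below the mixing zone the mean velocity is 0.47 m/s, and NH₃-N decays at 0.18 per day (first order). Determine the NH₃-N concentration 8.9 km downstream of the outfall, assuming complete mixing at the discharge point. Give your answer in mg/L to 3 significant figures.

219 ML/d = 2.535 m³/s.
After complete mixing, C₀ = (2.535·8.3 + 120·0.33) / 122.5 = 0.4949 mg/L.
Travel time t = 8900 m / 0.47 m/s = 1.894e+04 s = 0.2192 d.
C = 0.4949·exp(−0.18·0.2192) = 0.4949·0.9613 = 0.4757 mg/L.

0.476 mg/L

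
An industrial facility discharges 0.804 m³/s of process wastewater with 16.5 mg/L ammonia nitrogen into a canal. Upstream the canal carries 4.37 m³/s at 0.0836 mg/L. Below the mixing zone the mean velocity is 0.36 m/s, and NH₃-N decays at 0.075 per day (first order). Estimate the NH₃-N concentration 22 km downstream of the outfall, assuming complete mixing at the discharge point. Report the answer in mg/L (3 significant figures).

2.50 mg/L

After complete mixing, C₀ = (0.804·16.5 + 4.37·0.0836) / 5.174 = 2.635 mg/L.
Travel time t = 2.2e+04 m / 0.36 m/s = 6.111e+04 s = 0.7073 d.
C = 2.635·exp(−0.075·0.7073) = 2.635·0.9483 = 2.498 mg/L.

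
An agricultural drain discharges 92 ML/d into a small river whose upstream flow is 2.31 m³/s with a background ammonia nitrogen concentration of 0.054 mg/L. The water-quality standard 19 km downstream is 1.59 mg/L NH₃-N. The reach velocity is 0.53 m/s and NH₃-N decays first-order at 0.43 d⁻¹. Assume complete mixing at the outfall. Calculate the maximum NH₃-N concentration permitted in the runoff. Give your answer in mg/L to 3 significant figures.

92 ML/d = 1.065 m³/s.
Travel time to the compliance point: t = 1.9e+04/0.53 = 3.585e+04 s = 0.4149 d; decay factor exp(−0.43·0.4149) = 0.8366.
So the concentration just after mixing may be at most 1.59/0.8366 = 1.901 mg/L.
Mass balance: 1.901·3.375 = 1.065·Cₑ + 2.31·0.054.
Cₑ = (6.414 − 0.1247) / 1.065 = 5.906 mg/L.

5.91 mg/L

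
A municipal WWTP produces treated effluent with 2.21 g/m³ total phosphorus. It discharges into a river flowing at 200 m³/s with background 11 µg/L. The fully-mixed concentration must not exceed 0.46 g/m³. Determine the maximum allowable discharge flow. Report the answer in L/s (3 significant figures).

11 µg/L = 0.011 mg/L.
Mass balance at complete mixing: C_std·(Q_w + Q_r) = Q_w·C_e + Q_r·C_b.
Rearranging, Q_w = Q_r·(C_std − C_b)/(C_e − C_std) = 200·(0.46 − 0.011) / (2.21 − 0.46) = 51.31 m³/s.
= 5.131e+04 L/s.

51300 L/s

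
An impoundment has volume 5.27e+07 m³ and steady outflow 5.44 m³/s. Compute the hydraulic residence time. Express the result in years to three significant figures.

Q = 5.44 m³/s × 3.156e+07 s/yr = 1.717e+08 m³/yr.
Hydraulic residence time τ = V/Q = 5.27e+07/1.717e+08 = 0.307 yr.

0.307 yr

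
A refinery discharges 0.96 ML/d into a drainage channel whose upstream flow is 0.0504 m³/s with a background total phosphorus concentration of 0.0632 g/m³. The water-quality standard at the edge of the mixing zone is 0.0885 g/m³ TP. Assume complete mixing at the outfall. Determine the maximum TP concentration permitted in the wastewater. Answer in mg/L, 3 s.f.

0.96 ML/d = 0.01111 m³/s.
Mass balance: 0.0885·0.06151 = 0.01111·Cₑ + 0.0504·0.0632.
Cₑ = (0.005444 − 0.003185) / 0.01111 = 0.2033 mg/L.

0.203 mg/L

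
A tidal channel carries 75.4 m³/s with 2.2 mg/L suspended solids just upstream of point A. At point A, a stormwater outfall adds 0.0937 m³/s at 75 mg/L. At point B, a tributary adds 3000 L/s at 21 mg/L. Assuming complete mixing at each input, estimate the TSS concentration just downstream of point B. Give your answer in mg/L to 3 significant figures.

3.01 mg/L

After input A: C = (75.4·2.2 + 0.0937·75) / 75.49 = 2.29 mg/L.
3000 L/s = 3 m³/s.
After input B: C = (75.49·2.29 + 3·21) / 78.49 = 3.005 mg/L.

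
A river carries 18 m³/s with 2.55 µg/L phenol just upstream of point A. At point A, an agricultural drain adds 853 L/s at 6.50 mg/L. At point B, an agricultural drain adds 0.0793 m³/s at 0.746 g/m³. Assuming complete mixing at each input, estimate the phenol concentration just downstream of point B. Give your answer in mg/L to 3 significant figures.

2.55 µg/L = 0.00255 mg/L.
853 L/s = 0.853 m³/s.
After input A: C = (18·0.00255 + 0.853·6.5) / 18.85 = 0.2965 mg/L.
After input B: C = (18.85·0.2965 + 0.0793·0.746) / 18.93 = 0.2984 mg/L.

0.298 mg/L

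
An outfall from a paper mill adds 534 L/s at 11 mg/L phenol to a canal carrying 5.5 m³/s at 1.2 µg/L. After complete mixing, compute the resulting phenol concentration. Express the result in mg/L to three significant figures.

0.975 mg/L

534 L/s = 0.534 m³/s.
1.2 µg/L = 0.0012 mg/L.
By mass balance at complete mixing, C = (0.534·11 + 5.5·0.0012) / (0.534 + 5.5) = 5.881/6.034 = 0.9746 mg/L.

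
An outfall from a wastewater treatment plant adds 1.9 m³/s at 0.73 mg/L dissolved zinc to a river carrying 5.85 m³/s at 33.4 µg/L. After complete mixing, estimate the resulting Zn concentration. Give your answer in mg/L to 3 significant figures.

0.204 mg/L

33.4 µg/L = 0.0334 mg/L.
By mass balance at complete mixing, C = (1.9·0.73 + 5.85·0.0334) / (1.9 + 5.85) = 1.582/7.75 = 0.2042 mg/L.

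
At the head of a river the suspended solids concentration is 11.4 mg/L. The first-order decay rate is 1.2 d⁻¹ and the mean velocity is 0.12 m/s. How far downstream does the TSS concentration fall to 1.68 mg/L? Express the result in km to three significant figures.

From C = C₀·e^(−kt), t = ln(C₀/C)/k = ln(11.4/1.68)/1.2 = 1.915/1.2 = 1.596 d.
Distance = v·t = 0.12 m/s × 1.379e+05 s = 1.654e+04 m = 16.54 km.

16.5 km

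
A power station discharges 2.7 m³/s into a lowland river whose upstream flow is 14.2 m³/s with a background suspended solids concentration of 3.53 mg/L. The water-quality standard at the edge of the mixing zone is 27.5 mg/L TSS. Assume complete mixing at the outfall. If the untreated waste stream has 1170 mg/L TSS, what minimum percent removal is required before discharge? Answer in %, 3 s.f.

86.9 %

Mass balance: 27.5·16.9 = 2.7·Cₑ + 14.2·3.53.
Cₑ = (464.7 − 50.13) / 2.7 = 153.6 mg/L.
Required removal = 1 − 153.6/1170 = 86.87 %.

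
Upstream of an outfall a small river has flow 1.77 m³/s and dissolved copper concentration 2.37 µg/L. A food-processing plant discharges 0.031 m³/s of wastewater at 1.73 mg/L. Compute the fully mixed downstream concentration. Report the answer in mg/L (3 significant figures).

2.37 µg/L = 0.00237 mg/L.
Flow-weighted mixing gives C = (0.031·1.73 + 1.77·0.00237) / (0.031 + 1.77) = 0.05782/1.801 = 0.03211 mg/L.

0.0321 mg/L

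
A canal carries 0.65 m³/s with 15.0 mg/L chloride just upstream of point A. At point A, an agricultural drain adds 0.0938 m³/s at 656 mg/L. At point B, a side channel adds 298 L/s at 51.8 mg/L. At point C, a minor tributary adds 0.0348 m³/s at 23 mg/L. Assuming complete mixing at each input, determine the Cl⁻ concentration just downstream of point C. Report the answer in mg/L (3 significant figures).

81.3 mg/L

After input A: C = (0.65·15 + 0.0938·656) / 0.7438 = 95.84 mg/L.
298 L/s = 0.298 m³/s.
After input B: C = (0.7438·95.84 + 0.298·51.8) / 1.042 = 83.24 mg/L.
After input C: C = (1.042·83.24 + 0.0348·23) / 1.077 = 81.29 mg/L.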